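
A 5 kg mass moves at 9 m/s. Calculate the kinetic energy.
KE = ½mv² = ½(5)(9)² = 202.5 J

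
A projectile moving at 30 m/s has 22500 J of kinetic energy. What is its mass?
m = 2·KE/v² = 2·22500/(30)² = 50.0 kg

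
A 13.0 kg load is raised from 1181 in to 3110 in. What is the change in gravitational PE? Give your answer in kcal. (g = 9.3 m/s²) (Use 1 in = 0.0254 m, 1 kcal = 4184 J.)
Convert to SI: m = 13.0 kg, Δh = 48.9966 m
ΔPE = mgΔh = (13.0)(9.3)(48.9966) = 5923.69 J = 1.416 kcal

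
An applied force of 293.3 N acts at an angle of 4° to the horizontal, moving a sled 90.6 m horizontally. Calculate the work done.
W = F·d·cosθ = (293.3)(90.6)cos(4°) = 26510 J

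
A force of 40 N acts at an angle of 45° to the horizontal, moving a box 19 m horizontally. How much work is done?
W = F·d·cosθ = (40)(19)cos(45°) = 537.4 J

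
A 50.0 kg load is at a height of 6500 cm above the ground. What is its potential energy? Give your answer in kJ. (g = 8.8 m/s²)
Convert to SI: m = 50.0 kg, h = 65.0 m
PE = mgh = (50.0)(8.8)(65.0) = 28600.0 J = 28.6 kJ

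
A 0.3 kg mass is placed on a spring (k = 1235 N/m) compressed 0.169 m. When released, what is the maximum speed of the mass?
½kx² = ½mv² ⇒ v = x√(k/m) = (0.169)√(1235/0.3) = 10.84 m/s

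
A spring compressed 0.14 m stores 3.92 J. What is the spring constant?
k = 2·PE/x² = 2·3.92/(0.14)² = 400.0 N/m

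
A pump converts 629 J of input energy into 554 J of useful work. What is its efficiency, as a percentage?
η = W_out/W_in = 554/629 = 88.08%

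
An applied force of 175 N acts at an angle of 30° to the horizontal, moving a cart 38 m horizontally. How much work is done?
W = F·d·cosθ = (175)(38)cos(30°) = 5759 J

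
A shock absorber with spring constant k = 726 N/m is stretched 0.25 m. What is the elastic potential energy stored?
PE = ½kx² = ½(726)(0.25)² = 22.69 J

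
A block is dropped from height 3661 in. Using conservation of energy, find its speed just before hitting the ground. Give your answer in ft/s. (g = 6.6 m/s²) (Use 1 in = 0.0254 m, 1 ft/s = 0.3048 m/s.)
Convert to SI: h = 92.9894 m
mgh = ½mv² ⇒ v = √(2gh) = √(2·6.6·92.9894) = 35.0351 m/s = 114.9 ft/s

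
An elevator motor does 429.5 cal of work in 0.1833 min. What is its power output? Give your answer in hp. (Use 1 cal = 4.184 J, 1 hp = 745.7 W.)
Convert to SI: W = 1797.03 J, t = 10.998 s
P = W/t = 1797.03/10.998 = 163.396 W = 0.2191 hp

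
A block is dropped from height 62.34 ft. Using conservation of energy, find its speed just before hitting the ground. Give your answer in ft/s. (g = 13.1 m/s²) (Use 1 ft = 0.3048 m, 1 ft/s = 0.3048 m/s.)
Convert to SI: h = 19.0012 m
mgh = ½mv² ⇒ v = √(2gh) = √(2·13.1·19.0012) = 22.3122 m/s = 73.2 ft/s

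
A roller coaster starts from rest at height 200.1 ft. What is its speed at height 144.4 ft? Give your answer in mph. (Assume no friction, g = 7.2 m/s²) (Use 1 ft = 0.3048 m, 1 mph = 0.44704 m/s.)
Convert to SI: h₁−h₂ = 16.9774 m
mgh₁ = mgh₂ + ½mv² ⇒ v = √(2g(h₁−h₂)) = √(2·7.2·16.9774) = 15.6357 m/s = 34.98 mph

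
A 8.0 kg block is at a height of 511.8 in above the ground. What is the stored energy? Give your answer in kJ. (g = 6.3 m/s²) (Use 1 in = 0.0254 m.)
Convert to SI: m = 8.0 kg, h = 12.9997 m
PE = mgh = (8.0)(6.3)(12.9997) = 655.186 J = 0.6552 kJ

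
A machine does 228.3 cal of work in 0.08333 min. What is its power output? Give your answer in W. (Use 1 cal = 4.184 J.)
Convert to SI: W = 955.207 J, t = 4.9998 s
P = W/t = 955.207/4.9998 = 191.0 W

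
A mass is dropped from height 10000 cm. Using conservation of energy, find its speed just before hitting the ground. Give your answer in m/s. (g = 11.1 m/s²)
Convert to SI: h = 100.0 m
mgh = ½mv² ⇒ v = √(2gh) = √(2·11.1·100.0) = 47.12 m/s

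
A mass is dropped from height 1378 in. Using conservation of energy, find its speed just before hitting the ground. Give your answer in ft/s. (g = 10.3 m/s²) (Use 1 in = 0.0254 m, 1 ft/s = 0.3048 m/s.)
Convert to SI: h = 35.0012 m
mgh = ½mv² ⇒ v = √(2gh) = √(2·10.3·35.0012) = 26.8519 m/s = 88.1 ft/s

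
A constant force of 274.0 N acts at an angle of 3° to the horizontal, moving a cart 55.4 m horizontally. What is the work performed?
W = F·d·cosθ = (274.0)(55.4)cos(3°) = 15160 J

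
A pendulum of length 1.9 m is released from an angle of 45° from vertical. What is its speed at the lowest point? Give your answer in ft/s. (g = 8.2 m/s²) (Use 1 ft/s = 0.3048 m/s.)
h = L(1 − cosθ) = 1.9(1 − cos45°) = 0.556497 m
v = √(2gh) = √(2·8.2·0.556497) = 3.02102 m/s = 9.911 ft/s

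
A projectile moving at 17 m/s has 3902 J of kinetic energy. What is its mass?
m = 2·KE/v² = 2·3902/(17)² = 27.0 kg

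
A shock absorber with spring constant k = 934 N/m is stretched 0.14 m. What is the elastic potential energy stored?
PE = ½kx² = ½(934)(0.14)² = 9.153 J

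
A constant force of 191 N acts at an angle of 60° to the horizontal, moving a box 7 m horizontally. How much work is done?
W = F·d·cosθ = (191)(7)cos(60°) = 668.5 J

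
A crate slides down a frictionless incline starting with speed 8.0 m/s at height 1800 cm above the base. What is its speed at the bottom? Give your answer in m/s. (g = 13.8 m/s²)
Convert to SI: v₀ = 8.0 m/s, h = 18.0 m
½mv₀² + mgh = ½mv² ⇒ v = √(v₀² + 2gh) = √(8.0² + 2·13.8·18.0) = 23.68 m/s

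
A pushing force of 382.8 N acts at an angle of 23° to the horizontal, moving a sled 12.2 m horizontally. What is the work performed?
W = F·d·cosθ = (382.8)(12.2)cos(23°) = 4299 J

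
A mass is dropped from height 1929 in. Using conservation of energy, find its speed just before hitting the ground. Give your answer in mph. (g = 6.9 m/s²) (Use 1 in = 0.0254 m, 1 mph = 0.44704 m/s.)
Convert to SI: h = 48.9966 m
mgh = ½mv² ⇒ v = √(2gh) = √(2·6.9·48.9966) = 26.0029 m/s = 58.17 mph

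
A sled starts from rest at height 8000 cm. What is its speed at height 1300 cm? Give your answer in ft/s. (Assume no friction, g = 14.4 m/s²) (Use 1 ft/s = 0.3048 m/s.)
Convert to SI: h₁−h₂ = 67.0 m
mgh₁ = mgh₂ + ½mv² ⇒ v = √(2g(h₁−h₂)) = √(2·14.4·67.0) = 43.9272 m/s = 144.1 ft/s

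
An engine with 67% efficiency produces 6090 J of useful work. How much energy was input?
W_in = W_out/η = 6090/0.67 = 9090 J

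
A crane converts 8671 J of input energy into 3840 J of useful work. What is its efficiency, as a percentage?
η = W_out/W_in = 3840/8671 = 44.29%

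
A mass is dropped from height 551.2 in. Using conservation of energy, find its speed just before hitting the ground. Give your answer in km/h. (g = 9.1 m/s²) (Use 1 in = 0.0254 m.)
Convert to SI: h = 14.0005 m
mgh = ½mv² ⇒ v = √(2gh) = √(2·9.1·14.0005) = 15.9627 m/s = 57.47 km/h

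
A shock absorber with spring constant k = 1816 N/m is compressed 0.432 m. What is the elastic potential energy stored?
PE = ½kx² = ½(1816)(0.432)² = 169.5 J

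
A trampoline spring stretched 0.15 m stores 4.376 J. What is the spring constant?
k = 2·PE/x² = 2·4.376/(0.15)² = 389.0 N/m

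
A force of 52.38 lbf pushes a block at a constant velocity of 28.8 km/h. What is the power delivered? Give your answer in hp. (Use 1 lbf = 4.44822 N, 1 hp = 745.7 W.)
Convert to SI: F = 232.998 N, v = 8.0 m/s
P = Fv = (232.998)(8.0) = 1863.98 W = 2.5 hp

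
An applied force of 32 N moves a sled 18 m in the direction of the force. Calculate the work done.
W = F·d = (32)(18) = 576.0 J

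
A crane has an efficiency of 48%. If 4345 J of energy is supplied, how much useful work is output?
W_out = η·W_in = 0.48·4345 = 2085.6 J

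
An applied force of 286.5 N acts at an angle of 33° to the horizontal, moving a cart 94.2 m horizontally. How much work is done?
W = F·d·cosθ = (286.5)(94.2)cos(33°) = 22630 J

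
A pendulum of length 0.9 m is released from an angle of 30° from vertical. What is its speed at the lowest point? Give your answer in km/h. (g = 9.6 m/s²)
h = L(1 − cosθ) = 0.9(1 − cos30°) = 0.120577 m
v = √(2gh) = √(2·9.6·0.120577) = 1.52154 m/s = 5.478 km/h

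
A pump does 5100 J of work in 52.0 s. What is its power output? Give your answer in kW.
P = W/t = 5100.0/52.0 = 98.0769 W = 0.09808 kW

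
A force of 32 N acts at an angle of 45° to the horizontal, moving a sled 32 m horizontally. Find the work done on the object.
W = F·d·cosθ = (32)(32)cos(45°) = 724.1 J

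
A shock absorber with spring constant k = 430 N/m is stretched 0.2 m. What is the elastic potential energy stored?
PE = ½kx² = ½(430)(0.2)² = 8.6 J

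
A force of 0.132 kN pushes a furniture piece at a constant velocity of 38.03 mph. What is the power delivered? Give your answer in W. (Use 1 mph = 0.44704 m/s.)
Convert to SI: F = 132.0 N, v = 17.0009 m/s
P = Fv = (132.0)(17.0009) = 2244 W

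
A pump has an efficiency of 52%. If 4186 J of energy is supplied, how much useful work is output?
W_out = η·W_in = 0.52·4186 = 2176.72 J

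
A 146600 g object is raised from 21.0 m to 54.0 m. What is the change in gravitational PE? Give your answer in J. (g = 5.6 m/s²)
Convert to SI: m = 146.6 kg, Δh = 33.0 m
ΔPE = mgΔh = (146.6)(5.6)(33.0) = 27090 J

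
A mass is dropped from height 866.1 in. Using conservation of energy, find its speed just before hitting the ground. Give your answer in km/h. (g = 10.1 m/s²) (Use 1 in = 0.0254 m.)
Convert to SI: h = 21.9989 m
mgh = ½mv² ⇒ v = √(2gh) = √(2·10.1·21.9989) = 21.0803 m/s = 75.89 km/h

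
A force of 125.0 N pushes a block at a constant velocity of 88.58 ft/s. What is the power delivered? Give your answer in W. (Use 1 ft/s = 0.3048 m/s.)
Convert to SI: F = 125.0 N, v = 26.9992 m/s
P = Fv = (125.0)(26.9992) = 3375 W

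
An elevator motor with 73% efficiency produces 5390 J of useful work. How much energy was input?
W_in = W_out/η = 5390/0.73 = 7384 J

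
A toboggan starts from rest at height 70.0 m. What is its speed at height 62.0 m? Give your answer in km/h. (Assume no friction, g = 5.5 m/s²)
mgh₁ = mgh₂ + ½mv² ⇒ v = √(2g(h₁−h₂)) = √(2·5.5·8.0) = 9.38083 m/s = 33.77 km/h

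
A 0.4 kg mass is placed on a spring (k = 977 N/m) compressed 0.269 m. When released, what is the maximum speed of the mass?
½kx² = ½mv² ⇒ v = x√(k/m) = (0.269)√(977/0.4) = 13.29 m/s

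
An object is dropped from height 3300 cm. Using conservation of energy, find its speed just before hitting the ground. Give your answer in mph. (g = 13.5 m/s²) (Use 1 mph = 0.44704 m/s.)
Convert to SI: h = 33.0 m
mgh = ½mv² ⇒ v = √(2gh) = √(2·13.5·33.0) = 29.8496 m/s = 66.77 mph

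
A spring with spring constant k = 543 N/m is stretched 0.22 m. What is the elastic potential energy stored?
PE = ½kx² = ½(543)(0.22)² = 13.14 J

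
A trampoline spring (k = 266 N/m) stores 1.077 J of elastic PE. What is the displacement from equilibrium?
x = √(2·PE/k) = √(2·1.077/266) = 0.08999 m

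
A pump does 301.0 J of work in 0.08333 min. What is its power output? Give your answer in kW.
Convert to SI: W = 301.0 J, t = 4.9998 s
P = W/t = 301.0/4.9998 = 60.2024 W = 0.0602 kW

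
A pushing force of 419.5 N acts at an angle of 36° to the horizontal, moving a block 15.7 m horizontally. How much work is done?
W = F·d·cosθ = (419.5)(15.7)cos(36°) = 5328 J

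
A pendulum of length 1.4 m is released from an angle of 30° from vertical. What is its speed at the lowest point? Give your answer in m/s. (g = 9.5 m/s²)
h = L(1 − cosθ) = 1.4(1 − cos30°) = 0.187564 m
v = √(2gh) = √(2·9.5·0.187564) = 1.888 m/s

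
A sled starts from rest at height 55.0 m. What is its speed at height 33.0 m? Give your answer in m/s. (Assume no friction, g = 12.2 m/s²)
mgh₁ = mgh₂ + ½mv² ⇒ v = √(2g(h₁−h₂)) = √(2·12.2·22.0) = 23.17 m/s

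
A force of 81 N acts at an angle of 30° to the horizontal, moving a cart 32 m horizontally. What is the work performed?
W = F·d·cosθ = (81)(32)cos(30°) = 2245 J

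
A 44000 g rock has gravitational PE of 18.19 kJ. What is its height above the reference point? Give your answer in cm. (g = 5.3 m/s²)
Convert to SI: m = 44.0 kg, PE = 18190.0 J
h = PE/(mg) = 18190.0/(44.0·5.3) = 78.0017 m = 7800 cm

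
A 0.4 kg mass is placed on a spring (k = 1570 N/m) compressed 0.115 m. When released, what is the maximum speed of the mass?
½kx² = ½mv² ⇒ v = x√(k/m) = (0.115)√(1570/0.4) = 7.205 m/s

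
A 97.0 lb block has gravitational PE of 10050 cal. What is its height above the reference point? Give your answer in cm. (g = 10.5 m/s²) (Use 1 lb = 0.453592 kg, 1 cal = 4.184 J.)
Convert to SI: m = 43.9984 kg, PE = 42049.2 J
h = PE/(mg) = 42049.2/(43.9984·10.5) = 91.0188 m = 9102 cm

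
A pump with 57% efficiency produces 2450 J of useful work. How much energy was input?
W_in = W_out/η = 2450/0.57 = 4298 J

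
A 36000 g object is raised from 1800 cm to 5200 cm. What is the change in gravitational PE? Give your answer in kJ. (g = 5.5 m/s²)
Convert to SI: m = 36.0 kg, Δh = 34.0 m
ΔPE = mgΔh = (36.0)(5.5)(34.0) = 6732.0 J = 6.732 kJ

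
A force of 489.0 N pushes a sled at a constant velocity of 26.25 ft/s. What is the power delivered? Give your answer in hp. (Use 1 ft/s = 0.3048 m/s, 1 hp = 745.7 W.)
Convert to SI: F = 489.0 N, v = 8.001 m/s
P = Fv = (489.0)(8.001) = 3912.49 W = 5.247 hp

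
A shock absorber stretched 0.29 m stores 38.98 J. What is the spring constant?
k = 2·PE/x² = 2·38.98/(0.29)² = 927.0 N/m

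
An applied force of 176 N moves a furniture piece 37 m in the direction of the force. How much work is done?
W = F·d = (176)(37) = 6512 J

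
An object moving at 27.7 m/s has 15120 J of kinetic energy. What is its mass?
m = 2·KE/v² = 2·15120/(27.7)² = 39.41 kg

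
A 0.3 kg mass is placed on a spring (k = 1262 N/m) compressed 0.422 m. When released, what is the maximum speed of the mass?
½kx² = ½mv² ⇒ v = x√(k/m) = (0.422)√(1262/0.3) = 27.37 m/s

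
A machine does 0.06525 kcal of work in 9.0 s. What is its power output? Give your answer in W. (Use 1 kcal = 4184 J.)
Convert to SI: W = 273.006 J, t = 9.0 s
P = W/t = 273.006/9.0 = 30.33 W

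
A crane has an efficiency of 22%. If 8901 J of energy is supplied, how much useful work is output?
W_out = η·W_in = 0.22·8901 = 1958.22 J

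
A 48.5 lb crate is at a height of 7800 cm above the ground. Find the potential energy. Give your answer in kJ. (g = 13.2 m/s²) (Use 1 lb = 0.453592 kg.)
Convert to SI: m = 21.9992 kg, h = 78.0 m
PE = mgh = (21.9992)(13.2)(78.0) = 22650.4 J = 22.65 kJ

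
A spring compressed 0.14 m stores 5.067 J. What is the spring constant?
k = 2·PE/x² = 2·5.067/(0.14)² = 517.0 N/m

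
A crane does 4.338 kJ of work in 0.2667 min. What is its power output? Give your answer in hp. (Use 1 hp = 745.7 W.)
Convert to SI: W = 4338.0 J, t = 16.002 s
P = W/t = 4338.0/16.002 = 271.091 W = 0.3635 hp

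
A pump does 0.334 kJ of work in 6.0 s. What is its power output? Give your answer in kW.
Convert to SI: W = 334.0 J, t = 6.0 s
P = W/t = 334.0/6.0 = 55.6667 W = 0.05567 kW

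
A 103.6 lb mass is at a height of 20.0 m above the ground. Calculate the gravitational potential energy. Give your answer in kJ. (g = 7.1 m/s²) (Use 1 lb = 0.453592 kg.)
Convert to SI: m = 46.9921 kg, h = 20.0 m
PE = mgh = (46.9921)(7.1)(20.0) = 6672.88 J = 6.673 kJ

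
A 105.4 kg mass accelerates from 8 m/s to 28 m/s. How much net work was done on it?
W = ΔKE = ½m(v₂² − v₁²) = ½(105.4)(28² − 8²) = 37944.0 J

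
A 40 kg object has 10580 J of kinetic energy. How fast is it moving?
v = √(2·KE/m) = √(2·10580/40) = 23.0 m/s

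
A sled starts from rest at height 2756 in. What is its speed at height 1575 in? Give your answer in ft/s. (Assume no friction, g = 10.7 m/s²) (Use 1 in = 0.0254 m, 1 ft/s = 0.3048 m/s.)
Convert to SI: h₁−h₂ = 29.9974 m
mgh₁ = mgh₂ + ½mv² ⇒ v = √(2g(h₁−h₂)) = √(2·10.7·29.9974) = 25.3366 m/s = 83.13 ft/s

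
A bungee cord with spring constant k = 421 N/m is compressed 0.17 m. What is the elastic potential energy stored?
PE = ½kx² = ½(421)(0.17)² = 6.083 J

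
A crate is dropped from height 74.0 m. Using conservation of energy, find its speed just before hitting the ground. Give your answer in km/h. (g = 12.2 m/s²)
mgh = ½mv² ⇒ v = √(2gh) = √(2·12.2·74.0) = 42.4924 m/s = 153.0 km/h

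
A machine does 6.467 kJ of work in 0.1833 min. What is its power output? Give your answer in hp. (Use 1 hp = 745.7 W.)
Convert to SI: W = 6467.0 J, t = 10.998 s
P = W/t = 6467.0/10.998 = 588.016 W = 0.7885 hp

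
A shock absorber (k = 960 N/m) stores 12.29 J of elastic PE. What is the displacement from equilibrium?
x = √(2·PE/k) = √(2·12.29/960) = 0.16 m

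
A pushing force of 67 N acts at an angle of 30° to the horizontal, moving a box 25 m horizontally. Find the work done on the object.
W = F·d·cosθ = (67)(25)cos(30°) = 1451 J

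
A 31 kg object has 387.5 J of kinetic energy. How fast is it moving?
v = √(2·KE/m) = √(2·387.5/31) = 5.0 m/s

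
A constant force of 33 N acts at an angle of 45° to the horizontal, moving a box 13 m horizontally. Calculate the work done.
W = F·d·cosθ = (33)(13)cos(45°) = 303.3 J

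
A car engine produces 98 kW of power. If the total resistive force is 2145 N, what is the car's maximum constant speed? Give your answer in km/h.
P = Fv ⇒ v = P/F = 98000 W/2145.0 N = 45.6876 m/s = 164.5 km/h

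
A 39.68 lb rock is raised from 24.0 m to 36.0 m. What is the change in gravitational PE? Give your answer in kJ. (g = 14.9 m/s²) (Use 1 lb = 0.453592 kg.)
Convert to SI: m = 17.9985 kg, Δh = 12.0 m
ΔPE = mgΔh = (17.9985)(14.9)(12.0) = 3218.14 J = 3.218 kJ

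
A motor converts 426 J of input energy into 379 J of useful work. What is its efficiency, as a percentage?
η = W_out/W_in = 379/426 = 88.97%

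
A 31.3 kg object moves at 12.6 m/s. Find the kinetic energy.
KE = ½mv² = ½(31.3)(12.6)² = 2485 J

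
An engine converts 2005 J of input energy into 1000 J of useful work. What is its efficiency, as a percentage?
η = W_out/W_in = 1000/2005 = 49.88%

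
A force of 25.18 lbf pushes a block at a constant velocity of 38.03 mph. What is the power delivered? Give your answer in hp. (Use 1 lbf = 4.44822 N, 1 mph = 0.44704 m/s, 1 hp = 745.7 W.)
Convert to SI: F = 112.006 N, v = 17.0009 m/s
P = Fv = (112.006)(17.0009) = 1904.21 W = 2.554 hp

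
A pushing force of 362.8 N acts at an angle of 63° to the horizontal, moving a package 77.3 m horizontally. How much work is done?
W = F·d·cosθ = (362.8)(77.3)cos(63°) = 12730 J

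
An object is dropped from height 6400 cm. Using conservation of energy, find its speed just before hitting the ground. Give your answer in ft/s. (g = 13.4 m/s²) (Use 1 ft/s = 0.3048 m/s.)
Convert to SI: h = 64.0 m
mgh = ½mv² ⇒ v = √(2gh) = √(2·13.4·64.0) = 41.415 m/s = 135.9 ft/s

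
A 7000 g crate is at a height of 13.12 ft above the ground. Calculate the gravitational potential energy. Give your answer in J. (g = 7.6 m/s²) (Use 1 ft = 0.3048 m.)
Convert to SI: m = 7.0 kg, h = 3.99898 m
PE = mgh = (7.0)(7.6)(3.99898) = 212.7 J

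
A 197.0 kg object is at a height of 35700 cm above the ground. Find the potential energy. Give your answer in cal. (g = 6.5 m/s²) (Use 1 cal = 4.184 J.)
Convert to SI: m = 197.0 kg, h = 357.0 m
PE = mgh = (197.0)(6.5)(357.0) = 457139 J = 109300 cal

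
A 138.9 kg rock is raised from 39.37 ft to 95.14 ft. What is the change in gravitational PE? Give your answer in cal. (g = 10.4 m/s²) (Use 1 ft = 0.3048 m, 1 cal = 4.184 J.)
Convert to SI: m = 138.9 kg, Δh = 16.9987 m
ΔPE = mgΔh = (138.9)(10.4)(16.9987) = 24555.6 J = 5869 cal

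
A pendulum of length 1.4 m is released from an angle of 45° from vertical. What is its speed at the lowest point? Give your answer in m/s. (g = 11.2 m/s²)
h = L(1 − cosθ) = 1.4(1 − cos45°) = 0.410051 m
v = √(2gh) = √(2·11.2·0.410051) = 3.031 m/s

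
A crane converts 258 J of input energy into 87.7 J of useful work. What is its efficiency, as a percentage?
η = W_out/W_in = 87.7/258 = 33.99%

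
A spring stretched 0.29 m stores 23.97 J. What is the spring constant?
k = 2·PE/x² = 2·23.97/(0.29)² = 570.0 N/m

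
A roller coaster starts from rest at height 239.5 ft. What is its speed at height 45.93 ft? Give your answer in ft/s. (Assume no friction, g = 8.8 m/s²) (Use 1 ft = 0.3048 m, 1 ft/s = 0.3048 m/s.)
Convert to SI: h₁−h₂ = 59.0001 m
mgh₁ = mgh₂ + ½mv² ⇒ v = √(2g(h₁−h₂)) = √(2·8.8·59.0001) = 32.2243 m/s = 105.7 ft/s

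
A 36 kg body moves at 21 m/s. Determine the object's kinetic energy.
KE = ½mv² = ½(36)(21)² = 7938.0 J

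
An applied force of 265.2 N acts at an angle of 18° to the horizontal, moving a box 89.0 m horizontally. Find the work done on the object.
W = F·d·cosθ = (265.2)(89.0)cos(18°) = 22450 J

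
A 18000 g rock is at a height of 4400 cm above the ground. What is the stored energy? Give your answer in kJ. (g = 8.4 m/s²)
Convert to SI: m = 18.0 kg, h = 44.0 m
PE = mgh = (18.0)(8.4)(44.0) = 6652.8 J = 6.653 kJ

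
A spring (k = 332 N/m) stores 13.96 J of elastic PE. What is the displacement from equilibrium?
x = √(2·PE/k) = √(2·13.96/332) = 0.29 m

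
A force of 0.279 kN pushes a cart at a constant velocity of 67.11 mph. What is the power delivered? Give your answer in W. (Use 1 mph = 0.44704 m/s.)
Convert to SI: F = 279.0 N, v = 30.0009 m/s
P = Fv = (279.0)(30.0009) = 8370 W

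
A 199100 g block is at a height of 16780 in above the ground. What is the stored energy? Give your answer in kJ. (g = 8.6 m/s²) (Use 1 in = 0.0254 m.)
Convert to SI: m = 199.1 kg, h = 426.212 m
PE = mgh = (199.1)(8.6)(426.212) = 729786 J = 729.8 kJ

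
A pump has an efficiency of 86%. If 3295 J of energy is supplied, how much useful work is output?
W_out = η·W_in = 0.86·3295 = 2833.7 J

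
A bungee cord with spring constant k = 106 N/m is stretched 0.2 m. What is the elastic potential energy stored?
PE = ½kx² = ½(106)(0.2)² = 2.12 J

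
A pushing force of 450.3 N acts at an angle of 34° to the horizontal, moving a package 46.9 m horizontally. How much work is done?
W = F·d·cosθ = (450.3)(46.9)cos(34°) = 17510 J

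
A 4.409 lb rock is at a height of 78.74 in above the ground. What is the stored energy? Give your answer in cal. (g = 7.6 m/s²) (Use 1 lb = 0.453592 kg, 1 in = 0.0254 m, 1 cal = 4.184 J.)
Convert to SI: m = 1.99989 kg, h = 2.0 m
PE = mgh = (1.99989)(7.6)(2.0) = 30.3982 J = 7.265 cal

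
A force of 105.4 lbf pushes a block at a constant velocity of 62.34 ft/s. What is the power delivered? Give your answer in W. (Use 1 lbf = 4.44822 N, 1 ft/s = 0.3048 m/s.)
Convert to SI: F = 468.842 N, v = 19.0012 m/s
P = Fv = (468.842)(19.0012) = 8909 W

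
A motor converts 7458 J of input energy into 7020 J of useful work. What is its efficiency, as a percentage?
η = W_out/W_in = 7020/7458 = 94.13%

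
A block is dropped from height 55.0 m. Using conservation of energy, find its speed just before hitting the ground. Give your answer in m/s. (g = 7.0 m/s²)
mgh = ½mv² ⇒ v = √(2gh) = √(2·7.0·55.0) = 27.75 m/s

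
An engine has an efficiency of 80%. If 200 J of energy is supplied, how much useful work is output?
W_out = η·W_in = 0.8·200 = 160.0 J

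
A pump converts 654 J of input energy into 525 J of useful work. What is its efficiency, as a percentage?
η = W_out/W_in = 525/654 = 80.28%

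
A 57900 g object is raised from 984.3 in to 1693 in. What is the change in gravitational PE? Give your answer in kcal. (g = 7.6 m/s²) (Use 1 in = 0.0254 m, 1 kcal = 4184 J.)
Convert to SI: m = 57.9 kg, Δh = 18.001 m
ΔPE = mgΔh = (57.9)(7.6)(18.001) = 7921.15 J = 1.893 kcal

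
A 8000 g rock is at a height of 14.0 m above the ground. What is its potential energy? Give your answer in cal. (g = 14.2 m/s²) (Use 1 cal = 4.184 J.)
Convert to SI: m = 8.0 kg, h = 14.0 m
PE = mgh = (8.0)(14.2)(14.0) = 1590.4 J = 380.1 cal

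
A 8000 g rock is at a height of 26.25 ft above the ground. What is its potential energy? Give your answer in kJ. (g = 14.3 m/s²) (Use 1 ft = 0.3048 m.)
Convert to SI: m = 8.0 kg, h = 8.001 m
PE = mgh = (8.0)(14.3)(8.001) = 915.314 J = 0.9153 kJ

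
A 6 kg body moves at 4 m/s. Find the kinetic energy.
KE = ½mv² = ½(6)(4)² = 48.0 J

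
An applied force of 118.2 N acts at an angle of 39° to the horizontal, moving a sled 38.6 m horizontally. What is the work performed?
W = F·d·cosθ = (118.2)(38.6)cos(39°) = 3546 J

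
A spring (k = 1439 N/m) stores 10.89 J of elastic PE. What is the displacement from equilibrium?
x = √(2·PE/k) = √(2·10.89/1439) = 0.123 m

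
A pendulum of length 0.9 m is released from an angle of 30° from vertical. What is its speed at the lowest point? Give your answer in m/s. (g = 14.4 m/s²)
h = L(1 − cosθ) = 0.9(1 − cos30°) = 0.120577 m
v = √(2gh) = √(2·14.4·0.120577) = 1.863 m/s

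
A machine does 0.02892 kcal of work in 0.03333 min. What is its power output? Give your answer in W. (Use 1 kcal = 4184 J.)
Convert to SI: W = 121.001 J, t = 1.9998 s
P = W/t = 121.001/1.9998 = 60.51 W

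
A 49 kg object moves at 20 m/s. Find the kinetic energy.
KE = ½mv² = ½(49)(20)² = 9800.0 J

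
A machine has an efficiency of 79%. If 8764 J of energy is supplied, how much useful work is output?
W_out = η·W_in = 0.79·8764 = 6923.56 J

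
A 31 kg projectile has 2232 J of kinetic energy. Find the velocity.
v = √(2·KE/m) = √(2·2232/31) = 12.0 m/s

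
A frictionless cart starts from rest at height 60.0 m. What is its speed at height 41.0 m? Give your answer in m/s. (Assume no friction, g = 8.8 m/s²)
mgh₁ = mgh₂ + ½mv² ⇒ v = √(2g(h₁−h₂)) = √(2·8.8·19.0) = 18.29 m/s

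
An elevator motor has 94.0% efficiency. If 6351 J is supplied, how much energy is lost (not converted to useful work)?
W_lost = W_in(1 − η) = 6351·(1 − 0.94) = 381.1 J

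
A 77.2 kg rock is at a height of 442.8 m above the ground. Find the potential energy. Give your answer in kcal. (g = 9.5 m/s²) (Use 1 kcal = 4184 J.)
PE = mgh = (77.2)(9.5)(442.8) = 324750 J = 77.62 kcal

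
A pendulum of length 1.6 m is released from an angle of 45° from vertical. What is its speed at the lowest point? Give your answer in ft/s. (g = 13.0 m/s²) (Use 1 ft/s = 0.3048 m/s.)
h = L(1 − cosθ) = 1.6(1 − cos45°) = 0.468629 m
v = √(2gh) = √(2·13.0·0.468629) = 3.49061 m/s = 11.45 ft/s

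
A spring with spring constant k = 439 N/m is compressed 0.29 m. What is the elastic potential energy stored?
PE = ½kx² = ½(439)(0.29)² = 18.46 J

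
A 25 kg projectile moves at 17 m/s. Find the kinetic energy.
KE = ½mv² = ½(25)(17)² = 3612.5 J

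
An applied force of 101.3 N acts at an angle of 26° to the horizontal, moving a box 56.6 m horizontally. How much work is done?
W = F·d·cosθ = (101.3)(56.6)cos(26°) = 5153 J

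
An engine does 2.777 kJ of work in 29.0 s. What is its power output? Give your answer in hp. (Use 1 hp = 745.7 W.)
Convert to SI: W = 2777.0 J, t = 29.0 s
P = W/t = 2777.0/29.0 = 95.7586 W = 0.1284 hp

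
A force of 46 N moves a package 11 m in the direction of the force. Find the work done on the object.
W = F·d = (46)(11) = 506.0 J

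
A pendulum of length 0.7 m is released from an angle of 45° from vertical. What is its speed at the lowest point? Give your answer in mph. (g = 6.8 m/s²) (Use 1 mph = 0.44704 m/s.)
h = L(1 − cosθ) = 0.7(1 − cos45°) = 0.205025 m
v = √(2gh) = √(2·6.8·0.205025) = 1.66983 m/s = 3.735 mph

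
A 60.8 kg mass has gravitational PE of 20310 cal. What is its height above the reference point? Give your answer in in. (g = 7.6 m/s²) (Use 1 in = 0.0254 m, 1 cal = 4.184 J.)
Convert to SI: m = 60.8 kg, PE = 84977.0 J
h = PE/(mg) = 84977.0/(60.8·7.6) = 183.901 m = 7240 in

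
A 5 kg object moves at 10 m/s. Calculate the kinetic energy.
KE = ½mv² = ½(5)(10)² = 250.0 J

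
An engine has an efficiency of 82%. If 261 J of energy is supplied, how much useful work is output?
W_out = η·W_in = 0.82·261 = 214.02 J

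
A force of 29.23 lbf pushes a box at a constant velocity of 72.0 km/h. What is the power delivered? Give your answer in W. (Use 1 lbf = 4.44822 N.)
Convert to SI: F = 130.021 N, v = 20.0 m/s
P = Fv = (130.021)(20.0) = 2600 W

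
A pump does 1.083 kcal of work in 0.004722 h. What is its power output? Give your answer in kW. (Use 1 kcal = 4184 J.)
Convert to SI: W = 4531.27 J, t = 16.9992 s
P = W/t = 4531.27/16.9992 = 266.558 W = 0.2666 kW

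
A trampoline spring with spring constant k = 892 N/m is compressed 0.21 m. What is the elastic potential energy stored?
PE = ½kx² = ½(892)(0.21)² = 19.67 J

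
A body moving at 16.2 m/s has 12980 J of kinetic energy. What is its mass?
m = 2·KE/v² = 2·12980/(16.2)² = 98.92 kg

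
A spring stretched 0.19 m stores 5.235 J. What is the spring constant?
k = 2·PE/x² = 2·5.235/(0.19)² = 290.0 N/m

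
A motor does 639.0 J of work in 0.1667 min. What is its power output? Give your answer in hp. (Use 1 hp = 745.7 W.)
Convert to SI: W = 639.0 J, t = 10.002 s
P = W/t = 639.0/10.002 = 63.8872 W = 0.08567 hp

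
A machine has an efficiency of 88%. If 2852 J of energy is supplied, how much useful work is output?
W_out = η·W_in = 0.88·2852 = 2509.76 J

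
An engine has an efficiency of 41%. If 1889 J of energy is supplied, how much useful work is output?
W_out = η·W_in = 0.41·1889 = 774.49 J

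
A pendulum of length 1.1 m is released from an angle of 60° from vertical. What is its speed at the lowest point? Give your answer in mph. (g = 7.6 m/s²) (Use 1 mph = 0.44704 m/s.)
h = L(1 − cosθ) = 1.1(1 − cos60°) = 0.55 m
v = √(2gh) = √(2·7.6·0.55) = 2.89137 m/s = 6.468 mph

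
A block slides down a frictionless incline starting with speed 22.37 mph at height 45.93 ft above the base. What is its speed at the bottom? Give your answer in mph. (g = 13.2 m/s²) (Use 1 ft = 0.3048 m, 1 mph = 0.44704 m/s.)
Convert to SI: v₀ = 10.0003 m/s, h = 13.9995 m
½mv₀² + mgh = ½mv² ⇒ v = √(v₀² + 2gh) = √(10.0003² + 2·13.2·13.9995) = 21.6701 m/s = 48.47 mph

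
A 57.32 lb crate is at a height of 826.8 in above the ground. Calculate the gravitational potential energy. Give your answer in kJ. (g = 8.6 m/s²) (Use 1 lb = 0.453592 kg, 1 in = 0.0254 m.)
Convert to SI: m = 25.9999 kg, h = 21.0007 m
PE = mgh = (25.9999)(8.6)(21.0007) = 4695.74 J = 4.696 kJ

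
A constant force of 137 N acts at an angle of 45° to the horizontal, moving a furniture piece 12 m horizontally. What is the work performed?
W = F·d·cosθ = (137)(12)cos(45°) = 1162 J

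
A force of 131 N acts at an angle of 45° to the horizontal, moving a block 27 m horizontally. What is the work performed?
W = F·d·cosθ = (131)(27)cos(45°) = 2501 J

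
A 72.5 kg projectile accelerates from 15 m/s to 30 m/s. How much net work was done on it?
W = ΔKE = ½m(v₂² − v₁²) = ½(72.5)(30² − 15²) = 24468.75 J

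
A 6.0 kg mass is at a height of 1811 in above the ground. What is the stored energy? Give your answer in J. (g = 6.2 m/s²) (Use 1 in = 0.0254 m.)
Convert to SI: m = 6.0 kg, h = 45.9994 m
PE = mgh = (6.0)(6.2)(45.9994) = 1711 J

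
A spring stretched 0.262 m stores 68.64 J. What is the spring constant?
k = 2·PE/x² = 2·68.64/(0.262)² = 2000 N/m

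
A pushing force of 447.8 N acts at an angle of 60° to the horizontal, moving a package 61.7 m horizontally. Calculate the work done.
W = F·d·cosθ = (447.8)(61.7)cos(60°) = 13810 J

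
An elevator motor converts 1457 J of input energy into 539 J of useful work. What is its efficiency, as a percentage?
η = W_out/W_in = 539/1457 = 36.99%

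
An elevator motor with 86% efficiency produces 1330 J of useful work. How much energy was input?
W_in = W_out/η = 1330/0.86 = 1547 J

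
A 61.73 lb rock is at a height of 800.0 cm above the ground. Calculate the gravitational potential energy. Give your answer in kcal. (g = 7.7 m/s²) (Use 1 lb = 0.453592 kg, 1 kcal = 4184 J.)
Convert to SI: m = 28.0002 kg, h = 8.0 m
PE = mgh = (28.0002)(7.7)(8.0) = 1724.81 J = 0.4122 kcal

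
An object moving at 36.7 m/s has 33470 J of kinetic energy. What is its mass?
m = 2·KE/v² = 2·33470/(36.7)² = 49.7 kg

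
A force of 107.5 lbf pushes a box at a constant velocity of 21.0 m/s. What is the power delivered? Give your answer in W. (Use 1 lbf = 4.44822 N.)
Convert to SI: F = 478.184 N, v = 21.0 m/s
P = Fv = (478.184)(21.0) = 10040 W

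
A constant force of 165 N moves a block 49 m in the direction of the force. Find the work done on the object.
W = F·d = (165)(49) = 8085 J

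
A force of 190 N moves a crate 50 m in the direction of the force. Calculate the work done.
W = F·d = (190)(50) = 9500 J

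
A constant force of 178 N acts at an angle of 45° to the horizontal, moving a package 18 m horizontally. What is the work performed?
W = F·d·cosθ = (178)(18)cos(45°) = 2266 J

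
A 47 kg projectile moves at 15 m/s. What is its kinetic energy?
KE = ½mv² = ½(47)(15)² = 5287.5 J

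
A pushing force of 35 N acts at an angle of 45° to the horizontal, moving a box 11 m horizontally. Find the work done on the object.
W = F·d·cosθ = (35)(11)cos(45°) = 272.2 J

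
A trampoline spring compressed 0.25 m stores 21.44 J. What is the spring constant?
k = 2·PE/x² = 2·21.44/(0.25)² = 686.1 N/m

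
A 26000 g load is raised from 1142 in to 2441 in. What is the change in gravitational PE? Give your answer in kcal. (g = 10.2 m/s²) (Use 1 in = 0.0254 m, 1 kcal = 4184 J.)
Convert to SI: m = 26.0 kg, Δh = 32.9946 m
ΔPE = mgΔh = (26.0)(10.2)(32.9946) = 8750.17 J = 2.091 kcal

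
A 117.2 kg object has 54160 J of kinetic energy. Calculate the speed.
v = √(2·KE/m) = √(2·54160/117.2) = 30.4 m/s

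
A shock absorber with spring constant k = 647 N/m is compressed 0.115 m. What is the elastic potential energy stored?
PE = ½kx² = ½(647)(0.115)² = 4.278 J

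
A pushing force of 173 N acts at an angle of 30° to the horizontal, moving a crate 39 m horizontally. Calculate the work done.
W = F·d·cosθ = (173)(39)cos(30°) = 5843 J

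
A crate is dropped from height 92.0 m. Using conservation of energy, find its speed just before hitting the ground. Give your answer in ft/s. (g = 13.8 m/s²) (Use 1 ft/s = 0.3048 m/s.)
mgh = ½mv² ⇒ v = √(2gh) = √(2·13.8·92.0) = 50.3905 m/s = 165.3 ft/s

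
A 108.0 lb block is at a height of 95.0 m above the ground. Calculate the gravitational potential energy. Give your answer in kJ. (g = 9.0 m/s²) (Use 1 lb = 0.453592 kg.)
Convert to SI: m = 48.9879 kg, h = 95.0 m
PE = mgh = (48.9879)(9.0)(95.0) = 41884.7 J = 41.88 kJ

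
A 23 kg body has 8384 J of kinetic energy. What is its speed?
v = √(2·KE/m) = √(2·8384/23) = 27.0 m/s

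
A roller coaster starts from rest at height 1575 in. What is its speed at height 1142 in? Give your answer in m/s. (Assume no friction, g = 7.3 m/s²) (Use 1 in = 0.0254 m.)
Convert to SI: h₁−h₂ = 10.9982 m
mgh₁ = mgh₂ + ½mv² ⇒ v = √(2g(h₁−h₂)) = √(2·7.3·10.9982) = 12.67 m/s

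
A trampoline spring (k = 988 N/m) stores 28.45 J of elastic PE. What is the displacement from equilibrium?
x = √(2·PE/k) = √(2·28.45/988) = 0.24 m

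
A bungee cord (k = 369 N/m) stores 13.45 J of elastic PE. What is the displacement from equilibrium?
x = √(2·PE/k) = √(2·13.45/369) = 0.27 m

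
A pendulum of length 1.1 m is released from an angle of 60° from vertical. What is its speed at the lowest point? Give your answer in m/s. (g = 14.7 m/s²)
h = L(1 − cosθ) = 1.1(1 − cos60°) = 0.55 m
v = √(2gh) = √(2·14.7·0.55) = 4.021 m/s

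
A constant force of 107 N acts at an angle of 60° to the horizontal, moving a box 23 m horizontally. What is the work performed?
W = F·d·cosθ = (107)(23)cos(60°) = 1231 J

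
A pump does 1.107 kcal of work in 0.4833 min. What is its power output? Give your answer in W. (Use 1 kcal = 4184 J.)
Convert to SI: W = 4631.69 J, t = 28.998 s
P = W/t = 4631.69/28.998 = 159.7 W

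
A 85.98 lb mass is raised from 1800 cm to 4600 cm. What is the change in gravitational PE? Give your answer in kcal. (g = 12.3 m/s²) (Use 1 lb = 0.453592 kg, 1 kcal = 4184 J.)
Convert to SI: m = 38.9998 kg, Δh = 28.0 m
ΔPE = mgΔh = (38.9998)(12.3)(28.0) = 13431.5 J = 3.21 kcal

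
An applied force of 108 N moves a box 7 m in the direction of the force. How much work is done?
W = F·d = (108)(7) = 756.0 J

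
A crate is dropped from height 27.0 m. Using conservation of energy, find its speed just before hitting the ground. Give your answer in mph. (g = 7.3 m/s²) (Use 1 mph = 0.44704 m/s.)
mgh = ½mv² ⇒ v = √(2gh) = √(2·7.3·27.0) = 19.8545 m/s = 44.41 mph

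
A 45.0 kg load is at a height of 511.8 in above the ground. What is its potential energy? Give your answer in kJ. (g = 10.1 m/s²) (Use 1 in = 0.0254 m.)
Convert to SI: m = 45.0 kg, h = 12.9997 m
PE = mgh = (45.0)(10.1)(12.9997) = 5908.37 J = 5.908 kJ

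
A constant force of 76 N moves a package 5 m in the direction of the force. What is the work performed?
W = F·d = (76)(5) = 380.0 J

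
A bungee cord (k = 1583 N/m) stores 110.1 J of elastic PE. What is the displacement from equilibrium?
x = √(2·PE/k) = √(2·110.1/1583) = 0.373 m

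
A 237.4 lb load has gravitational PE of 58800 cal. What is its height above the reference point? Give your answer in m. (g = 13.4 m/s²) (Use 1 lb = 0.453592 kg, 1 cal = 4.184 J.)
Convert to SI: m = 107.683 kg, PE = 246019 J
h = PE/(mg) = 246019/(107.683·13.4) = 170.5 m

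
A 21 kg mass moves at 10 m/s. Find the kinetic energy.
KE = ½mv² = ½(21)(10)² = 1050.0 J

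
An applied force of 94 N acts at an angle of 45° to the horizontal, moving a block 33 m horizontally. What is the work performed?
W = F·d·cosθ = (94)(33)cos(45°) = 2193 J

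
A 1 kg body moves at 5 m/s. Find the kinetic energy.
KE = ½mv² = ½(1)(5)² = 12.5 J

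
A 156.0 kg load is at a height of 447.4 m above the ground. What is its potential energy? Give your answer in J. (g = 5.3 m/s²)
PE = mgh = (156.0)(5.3)(447.4) = 369900 J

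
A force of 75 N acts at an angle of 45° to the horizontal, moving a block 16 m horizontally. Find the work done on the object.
W = F·d·cosθ = (75)(16)cos(45°) = 848.5 J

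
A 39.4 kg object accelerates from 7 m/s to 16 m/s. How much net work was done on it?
W = ΔKE = ½m(v₂² − v₁²) = ½(39.4)(16² − 7²) = 4077.9 J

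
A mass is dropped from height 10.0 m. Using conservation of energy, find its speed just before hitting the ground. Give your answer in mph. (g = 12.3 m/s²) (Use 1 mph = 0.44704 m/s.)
mgh = ½mv² ⇒ v = √(2gh) = √(2·12.3·10.0) = 15.68439 m/s = 35.08 mph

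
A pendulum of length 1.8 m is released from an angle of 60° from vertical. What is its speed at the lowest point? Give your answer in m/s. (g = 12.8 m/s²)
h = L(1 − cosθ) = 1.8(1 − cos60°) = 0.9 m
v = √(2gh) = √(2·12.8·0.9) = 4.8 m/s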